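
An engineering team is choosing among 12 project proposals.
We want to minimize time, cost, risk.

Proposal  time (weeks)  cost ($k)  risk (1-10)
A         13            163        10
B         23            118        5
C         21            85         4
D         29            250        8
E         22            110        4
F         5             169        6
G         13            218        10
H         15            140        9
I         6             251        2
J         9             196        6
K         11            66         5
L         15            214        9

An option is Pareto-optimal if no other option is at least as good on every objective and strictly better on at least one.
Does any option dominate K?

A: worse on time (13 vs 11).
B: worse on time (23 vs 11).
C: worse on time (21 vs 11).
D: worse on time (29 vs 11).
E: worse on time (22 vs 11).
F: worse on cost (169 vs 66).
G: worse on time (13 vs 11).
H: worse on time (15 vs 11).
I: worse on cost (251 vs 66).
J: worse on cost (196 vs 66).
L: worse on time (15 vs 11).
No option is at least as good as K on every objective and strictly better on one.

No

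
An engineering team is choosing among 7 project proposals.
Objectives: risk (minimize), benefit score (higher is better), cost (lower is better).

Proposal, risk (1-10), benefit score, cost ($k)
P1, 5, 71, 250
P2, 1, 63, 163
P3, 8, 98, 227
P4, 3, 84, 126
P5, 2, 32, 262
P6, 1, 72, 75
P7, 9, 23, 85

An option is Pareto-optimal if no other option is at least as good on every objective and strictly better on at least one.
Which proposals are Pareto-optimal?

P3, P4, P6

P1: dominated by P4 (risk 3≤5, benefit score 84≥71, cost 126≤250).
P2: dominated by P6 (risk 1≤1, benefit score 72≥63, cost 75≤163).
P3: not dominated (best benefit score).
P4: not dominated.
P5: dominated by P2 (risk 1≤2, benefit score 63≥32, cost 163≤262).
P6: not dominated (best cost).
P7: dominated by P6 (risk 1≤9, benefit score 72≥23, cost 75≤85).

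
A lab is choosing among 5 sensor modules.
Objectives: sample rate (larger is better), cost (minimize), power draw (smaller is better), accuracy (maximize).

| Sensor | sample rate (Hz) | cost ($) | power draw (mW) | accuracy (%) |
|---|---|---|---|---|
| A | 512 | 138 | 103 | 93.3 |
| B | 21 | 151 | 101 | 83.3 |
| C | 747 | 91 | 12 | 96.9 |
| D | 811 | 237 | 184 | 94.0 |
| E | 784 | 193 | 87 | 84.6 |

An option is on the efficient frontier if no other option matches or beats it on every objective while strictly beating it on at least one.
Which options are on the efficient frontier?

A: dominated by C (sample rate 747≥512, cost 91≤138, power draw 12≤103, accuracy 96.9≥93.3).
B: dominated by C (sample rate 747≥21, cost 91≤151, power draw 12≤101, accuracy 96.9≥83.3).
C: not dominated (best cost).
D: not dominated (best sample rate).
E: not dominated.

C, D, E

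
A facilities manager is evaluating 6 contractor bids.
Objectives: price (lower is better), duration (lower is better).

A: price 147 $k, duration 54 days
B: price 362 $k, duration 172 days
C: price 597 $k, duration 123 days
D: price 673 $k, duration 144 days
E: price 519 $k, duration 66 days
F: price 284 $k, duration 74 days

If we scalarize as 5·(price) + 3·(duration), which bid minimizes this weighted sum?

A: 5·147 + 3·54 = 897
B: 5·362 + 3·172 = 2326
C: 5·597 + 3·123 = 3354
D: 5·673 + 3·144 = 3797
E: 5·519 + 3·66 = 2793
F: 5·284 + 3·74 = 1642
Lowest: A at 897.

A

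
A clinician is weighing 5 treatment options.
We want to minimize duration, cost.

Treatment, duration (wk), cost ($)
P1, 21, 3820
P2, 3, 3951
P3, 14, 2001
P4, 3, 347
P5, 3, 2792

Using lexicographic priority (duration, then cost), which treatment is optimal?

P4

First minimize duration: best is 3, kept {P2, P4, P5}.
Then minimize cost: best is 347, kept {P4}.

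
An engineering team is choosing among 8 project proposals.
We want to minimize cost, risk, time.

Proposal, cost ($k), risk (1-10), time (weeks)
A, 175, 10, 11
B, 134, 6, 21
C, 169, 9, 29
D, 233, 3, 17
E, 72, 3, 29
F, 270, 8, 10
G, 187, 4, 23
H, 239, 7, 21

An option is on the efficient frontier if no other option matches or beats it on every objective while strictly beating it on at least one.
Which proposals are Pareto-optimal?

A, B, D, E, F, G

A: not dominated.
B: not dominated.
C: dominated by B (cost 134≤169, risk 6≤9, time 21≤29).
D: not dominated.
E: not dominated (best cost).
F: not dominated (best time).
G: not dominated.
H: dominated by B (cost 134≤239, risk 6≤7, time 21≤21).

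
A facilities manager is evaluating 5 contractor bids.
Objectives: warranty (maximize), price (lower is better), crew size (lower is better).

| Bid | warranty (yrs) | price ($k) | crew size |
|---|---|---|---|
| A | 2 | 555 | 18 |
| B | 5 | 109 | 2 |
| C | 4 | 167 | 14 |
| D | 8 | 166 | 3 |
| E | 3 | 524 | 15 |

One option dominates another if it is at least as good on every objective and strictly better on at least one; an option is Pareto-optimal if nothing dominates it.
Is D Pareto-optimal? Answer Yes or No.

Yes

A: worse on warranty (2 vs 8).
B: worse on warranty (5 vs 8).
C: worse on warranty (4 vs 8).
E: worse on warranty (3 vs 8).
No option is at least as good as D on every objective and strictly better on one.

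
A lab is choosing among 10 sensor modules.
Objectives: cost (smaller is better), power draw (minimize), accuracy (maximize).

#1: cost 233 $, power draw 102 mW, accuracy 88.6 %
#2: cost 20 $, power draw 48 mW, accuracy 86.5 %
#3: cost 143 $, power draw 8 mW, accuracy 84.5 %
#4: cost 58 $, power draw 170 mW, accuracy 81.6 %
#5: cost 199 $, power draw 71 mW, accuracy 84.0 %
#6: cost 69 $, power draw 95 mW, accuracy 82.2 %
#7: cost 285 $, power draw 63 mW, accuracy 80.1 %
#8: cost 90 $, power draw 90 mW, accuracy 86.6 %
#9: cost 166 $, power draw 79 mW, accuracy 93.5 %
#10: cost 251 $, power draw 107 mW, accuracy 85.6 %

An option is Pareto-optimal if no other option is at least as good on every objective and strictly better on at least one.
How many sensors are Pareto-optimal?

4

#1: dominated by #9 (cost 166≤233, power draw 79≤102, accuracy 93.5≥88.6).
#2: not dominated (best cost).
#3: not dominated (best power draw).
#4: dominated by #2 (cost 20≤58, power draw 48≤170, accuracy 86.5≥81.6).
#5: dominated by #2 (cost 20≤199, power draw 48≤71, accuracy 86.5≥84.0).
#6: dominated by #2 (cost 20≤69, power draw 48≤95, accuracy 86.5≥82.2).
#7: dominated by #2 (cost 20≤285, power draw 48≤63, accuracy 86.5≥80.1).
#8: not dominated.
#9: not dominated (best accuracy).
#10: dominated by #1 (cost 233≤251, power draw 102≤107, accuracy 88.6≥85.6).
Pareto-optimal: #2, #3, #8, #9 → 4.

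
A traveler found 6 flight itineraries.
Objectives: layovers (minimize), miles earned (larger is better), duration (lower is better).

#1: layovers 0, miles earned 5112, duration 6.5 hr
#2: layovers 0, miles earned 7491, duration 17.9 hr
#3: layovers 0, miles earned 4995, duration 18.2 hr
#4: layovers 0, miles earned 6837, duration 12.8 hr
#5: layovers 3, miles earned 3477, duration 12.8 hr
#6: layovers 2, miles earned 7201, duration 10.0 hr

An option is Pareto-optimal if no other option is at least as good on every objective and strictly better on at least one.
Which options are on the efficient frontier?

#1: not dominated (best duration).
#2: not dominated (best miles earned).
#3: dominated by #1 (layovers 0≤0, miles earned 5112≥4995, duration 6.5≤18.2).
#4: not dominated.
#5: dominated by #1 (layovers 0≤3, miles earned 5112≥3477, duration 6.5≤12.8).
#6: not dominated.

#1, #2, #4, #6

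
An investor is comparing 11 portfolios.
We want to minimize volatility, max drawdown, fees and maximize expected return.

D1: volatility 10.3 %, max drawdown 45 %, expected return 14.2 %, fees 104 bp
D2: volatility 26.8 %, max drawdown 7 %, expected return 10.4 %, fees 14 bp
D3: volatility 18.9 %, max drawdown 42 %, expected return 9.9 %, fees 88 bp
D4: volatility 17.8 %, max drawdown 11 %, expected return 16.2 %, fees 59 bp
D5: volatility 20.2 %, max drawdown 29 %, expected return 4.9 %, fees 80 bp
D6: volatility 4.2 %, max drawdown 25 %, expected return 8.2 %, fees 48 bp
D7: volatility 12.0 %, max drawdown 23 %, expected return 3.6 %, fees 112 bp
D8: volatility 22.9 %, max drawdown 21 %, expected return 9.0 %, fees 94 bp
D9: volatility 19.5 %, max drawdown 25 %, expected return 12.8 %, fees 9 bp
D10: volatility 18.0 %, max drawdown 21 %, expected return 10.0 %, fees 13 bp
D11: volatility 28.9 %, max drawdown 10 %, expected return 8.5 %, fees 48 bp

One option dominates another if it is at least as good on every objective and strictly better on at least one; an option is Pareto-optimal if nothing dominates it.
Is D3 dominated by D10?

Yes

D10 vs D3: volatility 18.0≤18.9, max drawdown 21≤42, expected return 10.0≥9.9, fees 13≤88 — D10 is at least as good on every objective with at least one strict improvement.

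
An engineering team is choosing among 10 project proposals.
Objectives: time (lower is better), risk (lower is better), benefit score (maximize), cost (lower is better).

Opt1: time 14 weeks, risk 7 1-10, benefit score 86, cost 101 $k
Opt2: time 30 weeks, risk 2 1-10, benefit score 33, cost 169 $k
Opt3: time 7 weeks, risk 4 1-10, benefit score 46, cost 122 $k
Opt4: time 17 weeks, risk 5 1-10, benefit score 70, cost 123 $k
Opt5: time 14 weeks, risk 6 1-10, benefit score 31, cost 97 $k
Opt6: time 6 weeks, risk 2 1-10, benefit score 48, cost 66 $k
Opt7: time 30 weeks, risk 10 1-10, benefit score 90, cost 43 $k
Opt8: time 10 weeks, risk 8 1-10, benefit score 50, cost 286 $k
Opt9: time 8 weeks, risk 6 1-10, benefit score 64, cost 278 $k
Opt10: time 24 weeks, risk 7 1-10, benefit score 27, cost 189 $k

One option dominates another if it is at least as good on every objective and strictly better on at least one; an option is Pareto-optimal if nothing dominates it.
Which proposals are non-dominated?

Opt1: not dominated.
Opt2: dominated by Opt6 (time 6≤30, risk 2≤2, benefit score 48≥33, cost 66≤169).
Opt3: dominated by Opt6 (time 6≤7, risk 2≤4, benefit score 48≥46, cost 66≤122).
Opt4: not dominated.
Opt5: dominated by Opt6 (time 6≤14, risk 2≤6, benefit score 48≥31, cost 66≤97).
Opt6: not dominated (best time).
Opt7: not dominated (best benefit score).
Opt8: dominated by Opt9 (time 8≤10, risk 6≤8, benefit score 64≥50, cost 278≤286).
Opt9: not dominated.
Opt10: dominated by Opt1 (time 14≤24, risk 7≤7, benefit score 86≥27, cost 101≤189).

Opt1, Opt4, Opt6, Opt7, Opt9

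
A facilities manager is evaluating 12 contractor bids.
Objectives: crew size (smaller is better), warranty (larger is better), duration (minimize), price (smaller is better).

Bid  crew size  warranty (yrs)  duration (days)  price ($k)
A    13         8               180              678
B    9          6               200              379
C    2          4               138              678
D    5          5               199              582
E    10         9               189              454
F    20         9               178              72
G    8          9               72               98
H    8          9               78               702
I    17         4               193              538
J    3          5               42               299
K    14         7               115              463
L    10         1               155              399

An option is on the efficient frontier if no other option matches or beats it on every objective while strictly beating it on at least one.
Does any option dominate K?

Yes

G vs K: crew size 8≤14, warranty 9≥7, duration 72≤115, price 98≤463 — G is at least as good on every objective and strictly better on at least one, so G dominates K.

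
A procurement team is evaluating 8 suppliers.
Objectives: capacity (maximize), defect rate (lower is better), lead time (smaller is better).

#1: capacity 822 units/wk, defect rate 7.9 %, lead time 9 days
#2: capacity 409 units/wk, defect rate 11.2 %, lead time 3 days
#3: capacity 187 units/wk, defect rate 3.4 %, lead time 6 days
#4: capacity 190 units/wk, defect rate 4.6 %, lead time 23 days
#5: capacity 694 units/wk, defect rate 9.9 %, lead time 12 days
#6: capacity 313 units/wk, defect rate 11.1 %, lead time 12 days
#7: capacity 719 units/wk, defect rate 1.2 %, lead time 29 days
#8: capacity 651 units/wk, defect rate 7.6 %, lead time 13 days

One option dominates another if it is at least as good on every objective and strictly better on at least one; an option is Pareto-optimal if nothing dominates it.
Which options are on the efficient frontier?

#1: not dominated (best capacity).
#2: not dominated (best lead time).
#3: not dominated.
#4: not dominated.
#5: dominated by #1 (capacity 822≥694, defect rate 7.9≤9.9, lead time 9≤12).
#6: dominated by #1 (capacity 822≥313, defect rate 7.9≤11.1, lead time 9≤12).
#7: not dominated (best defect rate).
#8: not dominated.

#1, #2, #3, #4, #7, #8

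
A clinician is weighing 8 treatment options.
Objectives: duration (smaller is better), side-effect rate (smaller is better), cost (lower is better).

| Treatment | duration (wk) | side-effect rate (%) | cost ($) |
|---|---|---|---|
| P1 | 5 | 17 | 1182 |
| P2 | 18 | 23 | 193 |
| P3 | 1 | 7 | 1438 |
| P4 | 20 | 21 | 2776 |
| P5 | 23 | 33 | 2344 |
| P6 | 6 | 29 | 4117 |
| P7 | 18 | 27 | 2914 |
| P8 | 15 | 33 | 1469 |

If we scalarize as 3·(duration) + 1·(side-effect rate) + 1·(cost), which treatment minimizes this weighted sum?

P1: 3·5 + 1·17 + 1·1182 = 1214
P2: 3·18 + 1·23 + 1·193 = 270
P3: 3·1 + 1·7 + 1·1438 = 1448
P4: 3·20 + 1·21 + 1·2776 = 2857
P5: 3·23 + 1·33 + 1·2344 = 2446
P6: 3·6 + 1·29 + 1·4117 = 4164
P7: 3·18 + 1·27 + 1·2914 = 2995
P8: 3·15 + 1·33 + 1·1469 = 1547
Lowest: P2 at 270.

P2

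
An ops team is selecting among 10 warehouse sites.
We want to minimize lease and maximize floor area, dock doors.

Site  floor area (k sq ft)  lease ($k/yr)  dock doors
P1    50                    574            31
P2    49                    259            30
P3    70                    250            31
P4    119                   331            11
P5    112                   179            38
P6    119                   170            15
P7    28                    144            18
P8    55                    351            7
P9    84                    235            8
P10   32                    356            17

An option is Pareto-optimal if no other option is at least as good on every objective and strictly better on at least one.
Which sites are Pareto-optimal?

P1: dominated by P3 (floor area 70≥50, lease 250≤574, dock doors 31≥31).
P2: dominated by P3 (floor area 70≥49, lease 250≤259, dock doors 31≥30).
P3: dominated by P5 (floor area 112≥70, lease 179≤250, dock doors 38≥31).
P4: dominated by P6 (floor area 119≥119, lease 170≤331, dock doors 15≥11).
P5: not dominated (best dock doors).
P6: not dominated.
P7: not dominated (best lease).
P8: dominated by P3 (floor area 70≥55, lease 250≤351, dock doors 31≥7).
P9: dominated by P5 (floor area 112≥84, lease 179≤235, dock doors 38≥8).
P10: dominated by P2 (floor area 49≥32, lease 259≤356, dock doors 30≥17).

P5, P6, P7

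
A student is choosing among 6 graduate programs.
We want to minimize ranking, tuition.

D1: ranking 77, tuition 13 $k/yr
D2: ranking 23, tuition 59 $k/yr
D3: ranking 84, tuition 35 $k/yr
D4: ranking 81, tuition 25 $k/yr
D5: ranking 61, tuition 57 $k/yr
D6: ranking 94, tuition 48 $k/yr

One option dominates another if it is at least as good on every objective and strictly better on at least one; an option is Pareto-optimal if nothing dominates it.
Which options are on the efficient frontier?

D1: not dominated (best tuition).
D2: not dominated (best ranking).
D3: dominated by D1 (ranking 77≤84, tuition 13≤35).
D4: dominated by D1 (ranking 77≤81, tuition 13≤25).
D5: not dominated.
D6: dominated by D1 (ranking 77≤94, tuition 13≤48).

D1, D2, D5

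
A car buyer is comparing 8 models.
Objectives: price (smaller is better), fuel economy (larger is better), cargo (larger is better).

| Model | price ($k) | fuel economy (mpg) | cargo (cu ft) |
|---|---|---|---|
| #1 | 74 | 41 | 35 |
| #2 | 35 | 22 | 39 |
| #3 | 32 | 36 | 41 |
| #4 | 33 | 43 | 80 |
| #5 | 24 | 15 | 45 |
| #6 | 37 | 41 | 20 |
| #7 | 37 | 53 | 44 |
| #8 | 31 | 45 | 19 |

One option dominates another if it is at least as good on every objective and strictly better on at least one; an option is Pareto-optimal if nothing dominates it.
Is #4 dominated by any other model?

No

#1: worse on price (74 vs 33).
#2: worse on price (35 vs 33).
#3: worse on fuel economy (36 vs 43).
#5: worse on fuel economy (15 vs 43).
#6: worse on price (37 vs 33).
#7: worse on price (37 vs 33).
#8: worse on cargo (19 vs 80).
No option is at least as good as #4 on every objective and strictly better on one.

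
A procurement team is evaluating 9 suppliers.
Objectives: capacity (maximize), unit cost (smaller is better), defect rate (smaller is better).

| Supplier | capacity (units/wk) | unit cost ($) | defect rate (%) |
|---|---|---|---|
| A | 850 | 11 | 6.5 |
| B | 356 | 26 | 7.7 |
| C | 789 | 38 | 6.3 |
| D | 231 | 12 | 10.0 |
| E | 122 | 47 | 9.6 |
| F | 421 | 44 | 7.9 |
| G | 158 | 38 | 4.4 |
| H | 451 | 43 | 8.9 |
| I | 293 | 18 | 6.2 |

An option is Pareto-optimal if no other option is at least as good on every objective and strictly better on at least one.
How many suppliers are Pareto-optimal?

4

A: not dominated (best capacity).
B: dominated by A (capacity 850≥356, unit cost 11≤26, defect rate 6.5≤7.7).
C: not dominated.
D: dominated by A (capacity 850≥231, unit cost 11≤12, defect rate 6.5≤10.0).
E: dominated by A (capacity 850≥122, unit cost 11≤47, defect rate 6.5≤9.6).
F: dominated by A (capacity 850≥421, unit cost 11≤44, defect rate 6.5≤7.9).
G: not dominated (best defect rate).
H: dominated by A (capacity 850≥451, unit cost 11≤43, defect rate 6.5≤8.9).
I: not dominated.
Pareto-optimal: A, C, G, I → 4.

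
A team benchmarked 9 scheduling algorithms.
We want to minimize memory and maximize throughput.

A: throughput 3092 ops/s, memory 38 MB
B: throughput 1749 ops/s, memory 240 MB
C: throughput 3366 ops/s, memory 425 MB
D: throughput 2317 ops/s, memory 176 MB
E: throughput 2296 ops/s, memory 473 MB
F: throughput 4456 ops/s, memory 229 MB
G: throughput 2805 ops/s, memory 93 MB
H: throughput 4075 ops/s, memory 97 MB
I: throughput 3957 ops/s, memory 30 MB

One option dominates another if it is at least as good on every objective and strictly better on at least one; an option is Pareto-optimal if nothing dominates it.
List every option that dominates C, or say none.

F, H, I

F: throughput 4456≥3366, memory 229≤425 — dominates C.
H: throughput 4075≥3366, memory 97≤425 — dominates C.
I: throughput 3957≥3366, memory 30≤425 — dominates C.
Others (A, B, D, E, G) are each worse than C on at least one objective.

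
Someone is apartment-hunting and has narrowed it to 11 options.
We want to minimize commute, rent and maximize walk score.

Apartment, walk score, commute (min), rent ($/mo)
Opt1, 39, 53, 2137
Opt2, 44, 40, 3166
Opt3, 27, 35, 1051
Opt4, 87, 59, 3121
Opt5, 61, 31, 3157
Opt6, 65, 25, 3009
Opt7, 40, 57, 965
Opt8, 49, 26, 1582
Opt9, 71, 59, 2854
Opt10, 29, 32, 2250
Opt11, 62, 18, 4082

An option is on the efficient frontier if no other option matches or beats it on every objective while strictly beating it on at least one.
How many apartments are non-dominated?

7

Opt1: dominated by Opt8 (walk score 49≥39, commute 26≤53, rent 1582≤2137).
Opt2: dominated by Opt5 (walk score 61≥44, commute 31≤40, rent 3157≤3166).
Opt3: not dominated.
Opt4: not dominated (best walk score).
Opt5: dominated by Opt6 (walk score 65≥61, commute 25≤31, rent 3009≤3157).
Opt6: not dominated.
Opt7: not dominated (best rent).
Opt8: not dominated.
Opt9: not dominated.
Opt10: dominated by Opt8 (walk score 49≥29, commute 26≤32, rent 1582≤2250).
Opt11: not dominated (best commute).
Pareto-optimal: Opt3, Opt4, Opt6, Opt7, Opt8, Opt9, Opt11 → 7.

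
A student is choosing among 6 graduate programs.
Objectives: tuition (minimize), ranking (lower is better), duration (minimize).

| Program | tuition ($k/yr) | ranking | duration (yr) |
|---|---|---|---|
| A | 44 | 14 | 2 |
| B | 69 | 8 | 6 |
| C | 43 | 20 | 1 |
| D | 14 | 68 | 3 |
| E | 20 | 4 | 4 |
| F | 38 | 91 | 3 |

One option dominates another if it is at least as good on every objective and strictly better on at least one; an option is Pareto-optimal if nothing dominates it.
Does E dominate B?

Yes

E vs B: tuition 20≤69, ranking 4≤8, duration 4≤6 — E is at least as good on every objective with at least one strict improvement.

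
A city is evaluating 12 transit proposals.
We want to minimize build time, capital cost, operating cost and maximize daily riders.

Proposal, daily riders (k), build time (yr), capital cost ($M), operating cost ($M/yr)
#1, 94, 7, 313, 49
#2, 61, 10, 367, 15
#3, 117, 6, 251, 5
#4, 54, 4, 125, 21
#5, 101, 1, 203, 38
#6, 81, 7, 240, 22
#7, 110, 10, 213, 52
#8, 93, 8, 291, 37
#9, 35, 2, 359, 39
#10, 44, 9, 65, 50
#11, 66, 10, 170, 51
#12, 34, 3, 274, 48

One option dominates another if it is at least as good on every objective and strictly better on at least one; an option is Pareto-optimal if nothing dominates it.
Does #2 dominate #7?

#2 vs #7: #2 is worse on daily riders (61 vs 110), so it does not dominate #7.

No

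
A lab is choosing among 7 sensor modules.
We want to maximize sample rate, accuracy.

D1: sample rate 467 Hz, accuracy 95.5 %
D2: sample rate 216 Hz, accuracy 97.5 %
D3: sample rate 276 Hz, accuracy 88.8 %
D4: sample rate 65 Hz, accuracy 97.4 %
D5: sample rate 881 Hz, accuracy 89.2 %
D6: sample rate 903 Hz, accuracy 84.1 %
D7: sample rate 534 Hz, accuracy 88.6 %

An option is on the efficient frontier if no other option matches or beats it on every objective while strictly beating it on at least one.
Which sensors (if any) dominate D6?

none

D1: worse on sample rate (467 vs 903).
D2: worse on sample rate (216 vs 903).
D3: worse on sample rate (276 vs 903).
D4: worse on sample rate (65 vs 903).
D5: worse on sample rate (881 vs 903).
D7: worse on sample rate (534 vs 903).
No option dominates D6.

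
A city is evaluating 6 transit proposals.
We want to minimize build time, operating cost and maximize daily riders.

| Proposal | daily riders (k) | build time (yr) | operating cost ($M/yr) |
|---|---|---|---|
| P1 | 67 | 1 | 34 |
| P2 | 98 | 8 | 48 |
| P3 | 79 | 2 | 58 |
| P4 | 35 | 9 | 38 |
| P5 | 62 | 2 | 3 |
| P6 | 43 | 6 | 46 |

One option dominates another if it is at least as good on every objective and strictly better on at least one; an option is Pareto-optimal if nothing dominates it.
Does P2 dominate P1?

P2 vs P1: P2 is worse on build time (8 vs 1), so it does not dominate P1.

No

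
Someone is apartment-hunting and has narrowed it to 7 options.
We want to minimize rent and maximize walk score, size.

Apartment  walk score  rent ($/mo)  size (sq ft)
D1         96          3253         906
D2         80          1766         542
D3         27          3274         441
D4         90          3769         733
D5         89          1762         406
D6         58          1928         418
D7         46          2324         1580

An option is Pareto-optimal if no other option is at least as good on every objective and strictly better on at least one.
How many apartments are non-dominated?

4

D1: not dominated (best walk score).
D2: not dominated.
D3: dominated by D1 (walk score 96≥27, rent 3253≤3274, size 906≥441).
D4: dominated by D1 (walk score 96≥90, rent 3253≤3769, size 906≥733).
D5: not dominated (best rent).
D6: dominated by D2 (walk score 80≥58, rent 1766≤1928, size 542≥418).
D7: not dominated (best size).
Pareto-optimal: D1, D2, D5, D7 → 4.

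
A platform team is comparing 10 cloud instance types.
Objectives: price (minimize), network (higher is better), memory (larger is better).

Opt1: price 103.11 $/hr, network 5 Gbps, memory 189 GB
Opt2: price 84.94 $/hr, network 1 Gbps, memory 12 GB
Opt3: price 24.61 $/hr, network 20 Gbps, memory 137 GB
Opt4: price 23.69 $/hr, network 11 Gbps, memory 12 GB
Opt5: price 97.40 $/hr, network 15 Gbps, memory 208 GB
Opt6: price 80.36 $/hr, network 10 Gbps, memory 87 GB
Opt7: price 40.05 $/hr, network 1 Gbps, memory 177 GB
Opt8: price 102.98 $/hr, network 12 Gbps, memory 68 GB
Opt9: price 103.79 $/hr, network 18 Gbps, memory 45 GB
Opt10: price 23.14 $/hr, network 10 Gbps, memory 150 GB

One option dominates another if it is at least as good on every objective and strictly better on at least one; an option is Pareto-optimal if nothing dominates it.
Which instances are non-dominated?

Opt1: dominated by Opt5 (price 97.40≤103.11, network 15≥5, memory 208≥189).
Opt2: dominated by Opt3 (price 24.61≤84.94, network 20≥1, memory 137≥12).
Opt3: not dominated (best network).
Opt4: not dominated.
Opt5: not dominated (best memory).
Opt6: dominated by Opt3 (price 24.61≤80.36, network 20≥10, memory 137≥87).
Opt7: not dominated.
Opt8: dominated by Opt3 (price 24.61≤102.98, network 20≥12, memory 137≥68).
Opt9: dominated by Opt3 (price 24.61≤103.79, network 20≥18, memory 137≥45).
Opt10: not dominated (best price).

Opt3, Opt4, Opt5, Opt7, Opt10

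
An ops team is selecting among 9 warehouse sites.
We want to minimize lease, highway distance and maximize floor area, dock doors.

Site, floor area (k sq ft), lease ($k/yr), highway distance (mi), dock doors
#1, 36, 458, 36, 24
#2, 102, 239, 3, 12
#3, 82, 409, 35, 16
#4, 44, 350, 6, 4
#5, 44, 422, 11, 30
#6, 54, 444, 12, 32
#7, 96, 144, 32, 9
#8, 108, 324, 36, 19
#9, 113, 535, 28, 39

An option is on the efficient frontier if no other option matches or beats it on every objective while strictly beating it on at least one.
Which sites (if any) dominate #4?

#2: floor area 102≥44, lease 239≤350, highway distance 3≤6, dock doors 12≥4 — dominates #4.
Others (#1, #3, #5, #6, #7, #8, #9) are each worse than #4 on at least one objective.

#2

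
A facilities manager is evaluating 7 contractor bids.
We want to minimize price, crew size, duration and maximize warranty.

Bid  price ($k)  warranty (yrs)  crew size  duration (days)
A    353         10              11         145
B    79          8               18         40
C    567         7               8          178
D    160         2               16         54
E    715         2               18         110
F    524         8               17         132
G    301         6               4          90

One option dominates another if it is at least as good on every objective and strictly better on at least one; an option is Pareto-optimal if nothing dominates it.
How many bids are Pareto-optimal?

A: not dominated (best warranty).
B: not dominated (best price).
C: not dominated.
D: not dominated.
E: dominated by B (price 79≤715, warranty 8≥2, crew size 18≤18, duration 40≤110).
F: not dominated.
G: not dominated (best crew size).
Pareto-optimal: A, B, C, D, F, G → 6.

6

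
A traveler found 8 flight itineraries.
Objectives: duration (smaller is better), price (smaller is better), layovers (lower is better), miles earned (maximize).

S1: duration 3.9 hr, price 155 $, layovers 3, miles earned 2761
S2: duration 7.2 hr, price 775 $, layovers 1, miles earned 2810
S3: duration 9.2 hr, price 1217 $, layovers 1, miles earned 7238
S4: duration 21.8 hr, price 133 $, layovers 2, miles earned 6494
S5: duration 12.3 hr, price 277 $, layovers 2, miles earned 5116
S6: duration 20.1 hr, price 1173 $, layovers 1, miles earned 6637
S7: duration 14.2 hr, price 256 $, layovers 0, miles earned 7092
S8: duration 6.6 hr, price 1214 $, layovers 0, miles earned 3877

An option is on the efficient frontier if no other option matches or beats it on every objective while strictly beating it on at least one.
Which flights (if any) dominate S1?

none

S2: worse on duration (7.2 vs 3.9).
S3: worse on duration (9.2 vs 3.9).
S4: worse on duration (21.8 vs 3.9).
S5: worse on duration (12.3 vs 3.9).
S6: worse on duration (20.1 vs 3.9).
S7: worse on duration (14.2 vs 3.9).
S8: worse on duration (6.6 vs 3.9).
No option dominates S1.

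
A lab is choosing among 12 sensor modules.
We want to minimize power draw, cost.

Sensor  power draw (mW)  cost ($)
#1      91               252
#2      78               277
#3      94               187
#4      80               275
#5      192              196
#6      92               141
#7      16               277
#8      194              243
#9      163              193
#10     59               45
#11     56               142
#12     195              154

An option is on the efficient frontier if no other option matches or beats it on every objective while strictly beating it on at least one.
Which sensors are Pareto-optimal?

#1: dominated by #10 (power draw 59≤91, cost 45≤252).
#2: dominated by #7 (power draw 16≤78, cost 277≤277).
#3: dominated by #6 (power draw 92≤94, cost 141≤187).
#4: dominated by #10 (power draw 59≤80, cost 45≤275).
#5: dominated by #3 (power draw 94≤192, cost 187≤196).
#6: dominated by #10 (power draw 59≤92, cost 45≤141).
#7: not dominated (best power draw).
#8: dominated by #3 (power draw 94≤194, cost 187≤243).
#9: dominated by #3 (power draw 94≤163, cost 187≤193).
#10: not dominated (best cost).
#11: not dominated.
#12: dominated by #6 (power draw 92≤195, cost 141≤154).

#7, #10, #11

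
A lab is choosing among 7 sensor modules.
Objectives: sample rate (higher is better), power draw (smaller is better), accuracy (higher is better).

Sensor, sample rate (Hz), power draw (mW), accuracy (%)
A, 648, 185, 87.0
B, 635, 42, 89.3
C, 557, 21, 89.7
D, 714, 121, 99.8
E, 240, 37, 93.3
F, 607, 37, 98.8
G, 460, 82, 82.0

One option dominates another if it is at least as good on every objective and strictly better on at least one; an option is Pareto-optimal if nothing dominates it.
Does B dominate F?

B vs F: B is worse on power draw (42 vs 37), so it does not dominate F.

No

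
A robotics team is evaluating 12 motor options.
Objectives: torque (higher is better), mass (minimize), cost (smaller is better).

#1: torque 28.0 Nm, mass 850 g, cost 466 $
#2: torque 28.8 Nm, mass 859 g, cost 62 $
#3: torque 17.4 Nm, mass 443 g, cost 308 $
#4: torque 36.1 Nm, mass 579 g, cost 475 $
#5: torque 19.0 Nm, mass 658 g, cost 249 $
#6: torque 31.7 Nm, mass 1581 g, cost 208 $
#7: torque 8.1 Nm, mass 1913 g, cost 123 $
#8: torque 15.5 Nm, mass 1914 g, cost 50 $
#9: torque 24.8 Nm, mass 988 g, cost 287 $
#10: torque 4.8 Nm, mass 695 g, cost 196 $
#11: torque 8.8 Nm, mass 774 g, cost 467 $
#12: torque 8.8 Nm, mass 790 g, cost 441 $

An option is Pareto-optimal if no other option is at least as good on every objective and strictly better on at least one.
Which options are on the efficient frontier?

#1: not dominated.
#2: not dominated.
#3: not dominated (best mass).
#4: not dominated (best torque).
#5: not dominated.
#6: not dominated.
#7: dominated by #2 (torque 28.8≥8.1, mass 859≤1913, cost 62≤123).
#8: not dominated (best cost).
#9: dominated by #2 (torque 28.8≥24.8, mass 859≤988, cost 62≤287).
#10: not dominated.
#11: dominated by #3 (torque 17.4≥8.8, mass 443≤774, cost 308≤467).
#12: dominated by #3 (torque 17.4≥8.8, mass 443≤790, cost 308≤441).

#1, #2, #3, #4, #5, #6, #8, #10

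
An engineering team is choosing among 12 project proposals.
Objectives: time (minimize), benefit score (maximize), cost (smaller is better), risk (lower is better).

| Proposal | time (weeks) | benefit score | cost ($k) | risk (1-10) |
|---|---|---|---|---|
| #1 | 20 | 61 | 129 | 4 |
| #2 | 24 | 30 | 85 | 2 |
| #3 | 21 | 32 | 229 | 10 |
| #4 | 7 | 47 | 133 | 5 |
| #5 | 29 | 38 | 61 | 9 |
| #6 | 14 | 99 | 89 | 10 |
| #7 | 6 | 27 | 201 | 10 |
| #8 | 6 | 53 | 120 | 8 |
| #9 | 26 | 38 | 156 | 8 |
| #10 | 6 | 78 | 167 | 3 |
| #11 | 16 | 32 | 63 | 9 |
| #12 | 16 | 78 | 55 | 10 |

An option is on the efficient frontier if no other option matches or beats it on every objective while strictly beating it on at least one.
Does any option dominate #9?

#1 vs #9: time 20≤26, benefit score 61≥38, cost 129≤156, risk 4≤8 — #1 is at least as good on every objective and strictly better on at least one, so #1 dominates #9.

Yes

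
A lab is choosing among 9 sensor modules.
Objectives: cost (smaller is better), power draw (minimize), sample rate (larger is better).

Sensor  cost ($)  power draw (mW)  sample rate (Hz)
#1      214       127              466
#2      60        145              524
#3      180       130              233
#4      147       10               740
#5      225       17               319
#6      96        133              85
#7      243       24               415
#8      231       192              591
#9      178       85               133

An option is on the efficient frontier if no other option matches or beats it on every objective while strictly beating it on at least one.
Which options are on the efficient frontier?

#1: dominated by #4 (cost 147≤214, power draw 10≤127, sample rate 740≥466).
#2: not dominated (best cost).
#3: dominated by #4 (cost 147≤180, power draw 10≤130, sample rate 740≥233).
#4: not dominated (best power draw).
#5: dominated by #4 (cost 147≤225, power draw 10≤17, sample rate 740≥319).
#6: not dominated.
#7: dominated by #4 (cost 147≤243, power draw 10≤24, sample rate 740≥415).
#8: dominated by #4 (cost 147≤231, power draw 10≤192, sample rate 740≥591).
#9: dominated by #4 (cost 147≤178, power draw 10≤85, sample rate 740≥133).

#2, #4, #6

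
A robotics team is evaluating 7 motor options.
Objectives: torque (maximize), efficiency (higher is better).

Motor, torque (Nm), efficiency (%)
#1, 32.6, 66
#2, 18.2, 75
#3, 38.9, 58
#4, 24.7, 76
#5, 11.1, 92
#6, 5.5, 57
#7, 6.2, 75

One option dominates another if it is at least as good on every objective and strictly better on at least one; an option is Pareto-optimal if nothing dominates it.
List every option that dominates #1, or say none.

none

#2: worse on torque (18.2 vs 32.6).
#3: worse on efficiency (58 vs 66).
#4: worse on torque (24.7 vs 32.6).
#5: worse on torque (11.1 vs 32.6).
#6: worse on torque (5.5 vs 32.6).
#7: worse on torque (6.2 vs 32.6).
No option dominates #1.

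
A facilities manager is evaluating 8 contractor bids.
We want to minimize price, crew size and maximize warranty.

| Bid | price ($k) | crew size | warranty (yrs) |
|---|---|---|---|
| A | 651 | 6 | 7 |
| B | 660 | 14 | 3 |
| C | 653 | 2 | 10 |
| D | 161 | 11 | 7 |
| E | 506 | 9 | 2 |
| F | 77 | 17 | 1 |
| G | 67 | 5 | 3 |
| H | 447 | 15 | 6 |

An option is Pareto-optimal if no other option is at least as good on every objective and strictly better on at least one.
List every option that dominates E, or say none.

G: price 67≤506, crew size 5≤9, warranty 3≥2 — dominates E.
Others (A, B, C, D, F, H) are each worse than E on at least one objective.

G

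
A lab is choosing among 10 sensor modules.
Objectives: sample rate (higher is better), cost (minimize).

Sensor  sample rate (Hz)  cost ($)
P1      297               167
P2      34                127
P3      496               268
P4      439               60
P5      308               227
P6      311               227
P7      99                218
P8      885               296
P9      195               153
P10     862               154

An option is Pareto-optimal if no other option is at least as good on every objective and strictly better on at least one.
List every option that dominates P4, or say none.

none

P1: worse on sample rate (297 vs 439).
P2: worse on sample rate (34 vs 439).
P3: worse on cost (268 vs 60).
P5: worse on sample rate (308 vs 439).
P6: worse on sample rate (311 vs 439).
P7: worse on sample rate (99 vs 439).
P8: worse on cost (296 vs 60).
P9: worse on sample rate (195 vs 439).
P10: worse on cost (154 vs 60).
No option dominates P4.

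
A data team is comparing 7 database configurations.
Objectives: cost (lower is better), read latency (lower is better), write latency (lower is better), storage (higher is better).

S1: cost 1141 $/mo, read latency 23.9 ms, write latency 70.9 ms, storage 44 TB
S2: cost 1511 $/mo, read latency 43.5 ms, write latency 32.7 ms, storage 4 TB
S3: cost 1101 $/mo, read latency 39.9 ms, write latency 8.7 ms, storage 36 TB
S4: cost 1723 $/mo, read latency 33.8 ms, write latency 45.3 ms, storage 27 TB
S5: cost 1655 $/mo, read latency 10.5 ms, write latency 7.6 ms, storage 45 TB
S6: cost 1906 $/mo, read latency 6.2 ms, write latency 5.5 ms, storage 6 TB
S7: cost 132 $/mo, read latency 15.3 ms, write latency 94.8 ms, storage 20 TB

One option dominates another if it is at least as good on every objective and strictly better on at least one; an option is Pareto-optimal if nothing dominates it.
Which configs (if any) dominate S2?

S3

S3: cost 1101≤1511, read latency 39.9≤43.5, write latency 8.7≤32.7, storage 36≥4 — dominates S2.
Others (S1, S4, S5, S6, S7) are each worse than S2 on at least one objective.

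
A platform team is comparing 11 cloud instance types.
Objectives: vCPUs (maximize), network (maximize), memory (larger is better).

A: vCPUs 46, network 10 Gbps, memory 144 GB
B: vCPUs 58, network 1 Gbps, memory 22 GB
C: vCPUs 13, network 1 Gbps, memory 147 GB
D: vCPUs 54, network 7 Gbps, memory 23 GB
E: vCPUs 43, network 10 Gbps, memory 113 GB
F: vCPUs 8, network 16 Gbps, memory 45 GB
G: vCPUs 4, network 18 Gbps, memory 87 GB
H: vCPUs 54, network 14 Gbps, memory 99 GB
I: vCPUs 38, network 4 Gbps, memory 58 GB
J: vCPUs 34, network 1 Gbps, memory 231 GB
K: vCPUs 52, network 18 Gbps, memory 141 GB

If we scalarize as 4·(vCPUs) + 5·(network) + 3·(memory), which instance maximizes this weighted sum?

J

A: 4·46 + 5·10 + 3·144 = 666
B: 4·58 + 5·1 + 3·22 = 303
C: 4·13 + 5·1 + 3·147 = 498
D: 4·54 + 5·7 + 3·23 = 320
E: 4·43 + 5·10 + 3·113 = 561
F: 4·8 + 5·16 + 3·45 = 247
G: 4·4 + 5·18 + 3·87 = 367
H: 4·54 + 5·14 + 3·99 = 583
I: 4·38 + 5·4 + 3·58 = 346
J: 4·34 + 5·1 + 3·231 = 834
K: 4·52 + 5·18 + 3·141 = 721
Highest: J at 834.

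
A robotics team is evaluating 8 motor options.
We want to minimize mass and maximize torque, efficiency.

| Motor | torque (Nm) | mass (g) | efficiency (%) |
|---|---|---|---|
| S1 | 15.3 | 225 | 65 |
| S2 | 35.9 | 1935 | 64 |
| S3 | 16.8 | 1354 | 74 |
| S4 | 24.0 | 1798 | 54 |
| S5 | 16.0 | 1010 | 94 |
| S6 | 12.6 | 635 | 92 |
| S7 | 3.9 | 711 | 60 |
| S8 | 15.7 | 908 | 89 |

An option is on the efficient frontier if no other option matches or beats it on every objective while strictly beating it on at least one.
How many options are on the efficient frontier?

S1: not dominated (best mass).
S2: not dominated (best torque).
S3: not dominated.
S4: not dominated.
S5: not dominated (best efficiency).
S6: not dominated.
S7: dominated by S1 (torque 15.3≥3.9, mass 225≤711, efficiency 65≥60).
S8: not dominated.
Pareto-optimal: S1, S2, S3, S4, S5, S6, S8 → 7.

7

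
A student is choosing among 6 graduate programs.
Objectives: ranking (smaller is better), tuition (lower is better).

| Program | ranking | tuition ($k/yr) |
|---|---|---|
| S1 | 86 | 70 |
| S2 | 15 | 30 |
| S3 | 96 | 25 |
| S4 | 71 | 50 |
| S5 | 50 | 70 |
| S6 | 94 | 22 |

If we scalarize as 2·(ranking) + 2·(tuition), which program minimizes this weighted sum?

S2

S1: 2·86 + 2·70 = 312
S2: 2·15 + 2·30 = 90
S3: 2·96 + 2·25 = 242
S4: 2·71 + 2·50 = 242
S5: 2·50 + 2·70 = 240
S6: 2·94 + 2·22 = 232
Lowest: S2 at 90.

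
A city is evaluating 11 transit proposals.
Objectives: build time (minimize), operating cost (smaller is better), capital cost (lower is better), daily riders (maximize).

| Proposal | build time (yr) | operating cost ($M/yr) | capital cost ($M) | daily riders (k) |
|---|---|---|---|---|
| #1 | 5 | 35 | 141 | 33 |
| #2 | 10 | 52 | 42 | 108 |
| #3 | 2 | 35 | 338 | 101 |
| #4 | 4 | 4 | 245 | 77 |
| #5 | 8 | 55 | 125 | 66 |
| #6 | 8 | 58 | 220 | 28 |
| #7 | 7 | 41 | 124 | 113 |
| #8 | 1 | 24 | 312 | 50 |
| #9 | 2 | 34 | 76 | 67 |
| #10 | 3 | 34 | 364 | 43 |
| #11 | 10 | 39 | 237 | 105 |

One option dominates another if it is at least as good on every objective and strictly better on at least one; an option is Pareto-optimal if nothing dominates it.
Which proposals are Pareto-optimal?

#2, #3, #4, #7, #8, #9, #11

#1: dominated by #9 (build time 2≤5, operating cost 34≤35, capital cost 76≤141, daily riders 67≥33).
#2: not dominated (best capital cost).
#3: not dominated.
#4: not dominated (best operating cost).
#5: dominated by #7 (build time 7≤8, operating cost 41≤55, capital cost 124≤125, daily riders 113≥66).
#6: dominated by #1 (build time 5≤8, operating cost 35≤58, capital cost 141≤220, daily riders 33≥28).
#7: not dominated (best daily riders).
#8: not dominated (best build time).
#9: not dominated.
#10: dominated by #8 (build time 1≤3, operating cost 24≤34, capital cost 312≤364, daily riders 50≥43).
#11: not dominated.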